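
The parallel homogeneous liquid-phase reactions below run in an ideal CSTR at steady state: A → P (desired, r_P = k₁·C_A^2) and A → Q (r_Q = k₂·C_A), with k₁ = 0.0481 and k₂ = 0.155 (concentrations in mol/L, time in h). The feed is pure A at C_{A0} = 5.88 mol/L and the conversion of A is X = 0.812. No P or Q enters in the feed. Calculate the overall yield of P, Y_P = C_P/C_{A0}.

0.207

Exit C_A = C_{A0}(1−X) = 5.88×0.188 = 1.105 mol/L.
Rates in a CSTR are evaluated at the outlet concentration: r_P = 0.0481×1.105^2 = 0.05878, r_Q = 0.155×1.105 = 0.1713.
Fraction of consumed A going to P: r_P/(r_P+r_Q) = 0.2554.
C_P = 0.2554·C_{A0}·X = 0.2554×5.88×0.812 = 1.22 mol/L; Y_P = C_P/C_{A0} = 0.207.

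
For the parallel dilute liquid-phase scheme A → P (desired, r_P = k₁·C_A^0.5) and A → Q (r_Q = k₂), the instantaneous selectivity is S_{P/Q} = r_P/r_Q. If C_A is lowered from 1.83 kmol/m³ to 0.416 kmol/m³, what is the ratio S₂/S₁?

0.477

S_{P/Q} = (k₁/k₂)·C_A^0.5, so S₂/S₁ = (C_{A,2}/C_{A,1})^0.5.
= (0.416/1.83)^0.5 = (0.2273)^0.5 = 0.477.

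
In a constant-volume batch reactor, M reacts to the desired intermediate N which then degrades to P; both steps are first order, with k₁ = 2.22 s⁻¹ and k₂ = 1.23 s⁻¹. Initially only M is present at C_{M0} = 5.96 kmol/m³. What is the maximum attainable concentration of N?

Evaluating C_N at t_opt = ln(k₂/k₁)/(k₂−k₁) gives C_{N,max}/C_{M0} = (k₁/k₂)^[k₂/(k₂−k₁)].
= (2.22/1.23)^(1.23/(1.23−2.22)) = (1.805)^(-1.242) = 0.4802.
C_{N,max} = 0.4802×5.96 = 2.86 kmol/m³.

2.86 kmol/m³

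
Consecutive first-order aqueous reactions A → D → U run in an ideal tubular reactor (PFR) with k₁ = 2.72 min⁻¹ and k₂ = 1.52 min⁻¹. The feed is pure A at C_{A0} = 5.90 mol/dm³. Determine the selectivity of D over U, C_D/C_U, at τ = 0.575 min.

For first-order series with pure A initially, C_D(τ) = k₁C_{A0}/(k₂−k₁)·(e^(−k₁τ) − e^(−k₂τ)).
e^(−k₁τ) = e^(−2.72×0.575) = e^(−1.564) = 0.2093; e^(−k₂τ) = e^(−0.8740) = 0.4173.
C_D = 2.72×5.90/(1.52−2.72) × (0.2093−0.4173) = (-13.37)×(-0.2080) = 2.781 mol/dm³.
C_A = C_{A0}e^(−k₁τ) = 1.235 mol/dm³, so C_U = C_{A0}−C_A−C_D = 1.884 mol/dm³; C_D/C_U = 1.48.

1.48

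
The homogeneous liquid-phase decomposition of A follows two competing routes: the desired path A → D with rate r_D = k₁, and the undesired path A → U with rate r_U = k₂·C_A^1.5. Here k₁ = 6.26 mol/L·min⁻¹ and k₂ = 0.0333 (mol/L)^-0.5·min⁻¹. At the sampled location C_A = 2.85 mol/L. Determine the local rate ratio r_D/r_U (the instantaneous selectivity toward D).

39.1

S_{D/U} = r_D/r_U = (k₁)/(k₂·C_A^1.5) = (k₁/k₂)·C_A^-1.5.
= (6.26) / (0.0333×2.850^1.5) = 6.260/0.1602 = 39.1.
The undesired path is higher order in A, so low C_A (CSTR or dilute feed) favours D.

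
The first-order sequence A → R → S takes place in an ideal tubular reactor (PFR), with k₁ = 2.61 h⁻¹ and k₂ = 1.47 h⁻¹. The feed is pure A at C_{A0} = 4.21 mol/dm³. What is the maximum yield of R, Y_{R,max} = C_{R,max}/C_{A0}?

At the optimum, C_{R,max}/C_{A0} = (k₁/k₂)^[k₂/(k₂−k₁)].
= (2.61/1.47)^(1.47/(1.47−2.61)) = (1.776)^(-1.289) = 0.4770.

0.477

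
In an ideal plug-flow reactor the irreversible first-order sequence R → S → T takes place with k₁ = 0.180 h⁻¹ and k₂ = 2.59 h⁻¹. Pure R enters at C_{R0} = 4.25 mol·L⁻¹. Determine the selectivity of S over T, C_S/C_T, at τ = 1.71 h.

0.256

Solving the coupled first-order balances gives C_S(τ) = [k₁/(k₂−k₁)]·C_{R0}·(e^(−k₁τ) − e^(−k₂τ)).
e^(−k₁τ) = e^(−0.180×1.71) = e^(−0.3078) = 0.7351; e^(−k₂τ) = e^(−4.429) = 0.01193.
C_S = 0.180×4.25/(2.59−0.180) × (0.7351−0.01193) = 0.3174×0.7231 = 0.2295 mol·L⁻¹.
C_R = C_{R0}e^(−k₁τ) = 3.124 mol·L⁻¹, so C_T = C_{R0}−C_R−C_S = 0.8964 mol·L⁻¹; C_S/C_T = 0.256.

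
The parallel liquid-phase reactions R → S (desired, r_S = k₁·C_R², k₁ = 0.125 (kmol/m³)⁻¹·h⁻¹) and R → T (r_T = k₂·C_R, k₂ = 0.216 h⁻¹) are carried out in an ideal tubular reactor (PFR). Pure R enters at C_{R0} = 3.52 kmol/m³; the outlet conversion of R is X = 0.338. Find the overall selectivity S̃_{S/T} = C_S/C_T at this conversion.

1.68

C_R = C_{R0}(1−X) = 2.330 kmol/m³.
Along a PFR/batch, dC_T/dC_R = −r_T/(r_S+r_T) = −k₂/(k₂+k₁·C_R).
Integrating from C_{R0} to C_R: C_T = (0.216/0.125)·ln[(0.216+0.125·3.52)/(0.216+0.125·2.33)] = 1.728·ln(0.6560/0.5073) = 0.4443 kmol/m³.
Then C_S = (C_{R0}−C_R) − C_T = 1.190 − 0.4443 = 0.7455 kmol/m³.
S̃_{S/T} = C_S/C_T = 0.7455/0.4443 = 1.68.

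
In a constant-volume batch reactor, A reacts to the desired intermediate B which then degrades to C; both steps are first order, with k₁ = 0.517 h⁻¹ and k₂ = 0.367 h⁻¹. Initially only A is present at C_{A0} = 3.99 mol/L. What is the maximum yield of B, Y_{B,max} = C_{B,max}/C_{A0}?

0.432

Evaluating C_B at t_opt = ln(k₂/k₁)/(k₂−k₁) gives C_{B,max}/C_{A0} = (k₁/k₂)^[k₂/(k₂−k₁)].
= (0.517/0.367)^(0.367/(0.367−0.517)) = (1.409)^(-2.447) = 0.4324.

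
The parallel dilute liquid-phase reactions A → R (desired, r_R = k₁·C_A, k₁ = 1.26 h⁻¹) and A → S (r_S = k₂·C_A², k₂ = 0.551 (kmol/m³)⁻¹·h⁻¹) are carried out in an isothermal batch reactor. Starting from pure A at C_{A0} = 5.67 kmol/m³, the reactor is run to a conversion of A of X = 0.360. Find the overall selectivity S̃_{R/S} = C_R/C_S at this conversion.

0.497

C_A = C_{A0}(1−X) = 3.629 kmol/m³.
Along a PFR/batch, dC_R/dC_A = −r_R/(r_R+r_S) = −k₁/(k₁+k₂·C_A).
Integrating from C_{A0} to C_A: C_R = (1.26/0.551)·ln[(1.26+0.551·5.67)/(1.26+0.551·3.63)] = 2.287·ln(4.384/3.259) = 0.6779 kmol/m³.
C_S = (C_{A0}−C_A)−C_R = 1.363 kmol/m³; S̃_{R/S} = 0.6779/1.363 = 0.497.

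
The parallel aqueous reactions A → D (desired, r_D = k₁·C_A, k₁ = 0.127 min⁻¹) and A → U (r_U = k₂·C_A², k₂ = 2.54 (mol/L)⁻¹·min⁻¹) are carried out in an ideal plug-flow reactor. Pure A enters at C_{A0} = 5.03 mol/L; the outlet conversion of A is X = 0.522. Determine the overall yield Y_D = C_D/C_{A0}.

C_A = C_{A0}(1−X) = 2.404 mol/L.
Along a PFR/batch, dC_D/dC_A = −r_D/(r_D+r_U) = −k₁/(k₁+k₂·C_A).
Integrating from C_{A0} to C_A: C_D = (0.127/2.54)·ln[(0.127+2.54·5.03)/(0.127+2.54·2.40)] = 0.05000·ln(12.90/6.234) = 0.03637 mol/L.
Y_D = C_D/C_{A0} = 0.03637/5.03 = 0.00723.

0.00723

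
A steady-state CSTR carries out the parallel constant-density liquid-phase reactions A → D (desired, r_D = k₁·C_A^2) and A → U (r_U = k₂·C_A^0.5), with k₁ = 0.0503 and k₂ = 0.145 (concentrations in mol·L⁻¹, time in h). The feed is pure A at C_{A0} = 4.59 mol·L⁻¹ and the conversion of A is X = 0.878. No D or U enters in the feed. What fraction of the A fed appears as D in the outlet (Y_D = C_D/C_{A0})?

Exit C_A = C_{A0}(1−X) = 4.59×0.122 = 0.5600 mol·L⁻¹.
Rates in a CSTR are evaluated at the outlet concentration: r_D = 0.0503×0.5600^2 = 0.01577, r_U = 0.145×0.5600^0.5 = 0.1085.
Fraction of consumed A going to D: r_D/(r_D+r_U) = 0.1269.
C_D = 0.1269·C_{A0}·X = 0.1269×4.59×0.878 = 0.511 mol·L⁻¹; Y_D = C_D/C_{A0} = 0.111.

0.111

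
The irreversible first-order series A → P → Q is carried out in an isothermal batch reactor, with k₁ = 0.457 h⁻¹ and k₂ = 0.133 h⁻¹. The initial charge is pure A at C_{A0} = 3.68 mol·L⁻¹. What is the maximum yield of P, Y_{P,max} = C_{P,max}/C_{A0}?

Evaluating C_P at t_opt = ln(k₂/k₁)/(k₂−k₁) gives C_{P,max}/C_{A0} = (k₁/k₂)^[k₂/(k₂−k₁)].
= (0.457/0.133)^(0.133/(0.133−0.457)) = (3.436)^(-0.4105) = 0.6025.

0.602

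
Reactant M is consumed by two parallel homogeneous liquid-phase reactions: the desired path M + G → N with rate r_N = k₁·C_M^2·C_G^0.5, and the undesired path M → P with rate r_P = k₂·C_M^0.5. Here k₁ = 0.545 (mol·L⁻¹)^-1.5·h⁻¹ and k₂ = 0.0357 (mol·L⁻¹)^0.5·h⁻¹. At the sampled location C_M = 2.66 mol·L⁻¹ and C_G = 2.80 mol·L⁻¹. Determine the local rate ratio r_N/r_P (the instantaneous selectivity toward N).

111

S_{N/P} = r_N/r_P = (k₁·C_M^2·C_G^0.5)/(k₂·C_M^0.5) = (k₁/k₂)·C_M^1.5·C_G^0.5.
= (0.545×2.660^2×2.800^0.5) / (0.0357×2.660^0.5) = 6.453/0.05822 = 111.
Since the desired path is higher order in M, keeping C_M high (PFR or concentrated feed) favours N.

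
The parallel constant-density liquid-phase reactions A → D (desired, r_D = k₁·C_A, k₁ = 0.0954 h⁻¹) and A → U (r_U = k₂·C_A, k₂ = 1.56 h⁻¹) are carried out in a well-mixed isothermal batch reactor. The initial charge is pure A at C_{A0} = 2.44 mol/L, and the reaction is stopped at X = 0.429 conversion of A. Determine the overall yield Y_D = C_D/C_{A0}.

0.0247

C_A = C_{A0}(1−X) = 1.393 mol/L.
Both paths are first order in A, so the instantaneous fraction to D is constant: dC_D/d(−C_A) = k₁/(k₁+k₂) = 0.05763.
C_D = 0.05763·(C_{A0}−C_A) = 0.05763×1.047 = 0.0603 mol/L.
Y_D = C_D/C_{A0} = 0.06032/2.44 = 0.0247.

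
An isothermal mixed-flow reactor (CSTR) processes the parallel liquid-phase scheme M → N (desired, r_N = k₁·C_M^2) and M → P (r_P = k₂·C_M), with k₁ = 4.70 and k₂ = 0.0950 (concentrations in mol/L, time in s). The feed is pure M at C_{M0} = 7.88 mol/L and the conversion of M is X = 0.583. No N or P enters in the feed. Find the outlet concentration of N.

Exit C_M = C_{M0}(1−X) = 7.88×0.417 = 3.286 mol/L.
A CSTR operates uniformly at the exit composition, giving r_N = 50.75 and r_P = 0.3122 (each k·C_M^n at C_M = 3.286).
Fraction of consumed M going to N: r_N/(r_N+r_P) = 0.9939.
C_N = 0.9939·C_{M0}·X = 0.9939×7.88×0.583 = 4.57 mol/L.

4.57 mol/L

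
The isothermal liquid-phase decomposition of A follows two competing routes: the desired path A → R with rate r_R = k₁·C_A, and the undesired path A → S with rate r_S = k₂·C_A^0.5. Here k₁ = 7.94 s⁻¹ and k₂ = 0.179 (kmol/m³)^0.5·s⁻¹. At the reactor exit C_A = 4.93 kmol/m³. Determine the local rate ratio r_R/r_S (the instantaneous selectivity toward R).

S_{R/S} = r_R/r_S = (k₁·C_A)/(k₂·C_A^0.5) = (k₁/k₂)·C_A^0.5.
= (7.94×4.930) / (0.179×4.930^0.5) = 39.14/0.3974 = 98.5.
Since the desired path is higher order in A, keeping C_A high (PFR or concentrated feed) favours R.

98.5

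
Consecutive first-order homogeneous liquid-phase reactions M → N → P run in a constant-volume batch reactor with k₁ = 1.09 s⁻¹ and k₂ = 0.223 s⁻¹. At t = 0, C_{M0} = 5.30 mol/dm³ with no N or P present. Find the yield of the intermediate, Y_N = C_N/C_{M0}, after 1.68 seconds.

The intermediate concentration in a first-order A→B→C sequence is C_N = k₁C_{M0}(e^(−k₁t) − e^(−k₂t))/(k₂−k₁).
e^(−k₁t) = e^(−1.09×1.68) = e^(−1.831) = 0.1602; e^(−k₂t) = e^(−0.3746) = 0.6875.
C_N = 1.09×5.30/(0.223−1.09) × (0.1602−0.6875) = (-6.663)×(-0.5273) = 3.514 mol/dm³.
Y_N = C_N/C_{M0} = 3.514/5.30 = 0.663.

0.663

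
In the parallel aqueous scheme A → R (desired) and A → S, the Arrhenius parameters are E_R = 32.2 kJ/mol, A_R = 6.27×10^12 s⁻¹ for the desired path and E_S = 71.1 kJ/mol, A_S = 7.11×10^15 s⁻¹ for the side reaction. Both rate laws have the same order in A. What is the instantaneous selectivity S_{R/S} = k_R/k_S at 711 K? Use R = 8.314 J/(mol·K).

Since both paths have the same order in A, the concentration cancels and S_{R/S} = k_R/k_S = (A_R/A_S)·exp[(E_S−E_R)/(RT)].
(E_S−E_R)/(RT) = (71.1−32.2)×10³/(8.314×711) = 38900/5911 = 6.581.
k_R/k_S = (6.27×10^12/7.11×10^15)·exp(6.581) = 8.819×10^-4 × 721.0 = 0.636.
Since E_R < E_S, lowering the temperature improves selectivity toward R.

0.636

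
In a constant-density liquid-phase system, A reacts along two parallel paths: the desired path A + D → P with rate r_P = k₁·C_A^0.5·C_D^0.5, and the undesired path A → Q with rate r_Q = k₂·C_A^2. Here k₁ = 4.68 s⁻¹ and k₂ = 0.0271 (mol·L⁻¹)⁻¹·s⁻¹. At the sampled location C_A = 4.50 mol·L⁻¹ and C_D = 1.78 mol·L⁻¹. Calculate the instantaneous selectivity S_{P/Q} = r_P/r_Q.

24.1

S_{P/Q} = r_P/r_Q = (k₁·C_A^0.5·C_D^0.5)/(k₂·C_A^2) = (k₁/k₂)·C_A^-1.5·C_D^0.5.
= (4.68×4.500^0.5×1.780^0.5) / (0.0271×4.500^2) = 13.25/0.5488 = 24.1.
The undesired path is higher order in A, so low C_A (CSTR or dilute feed) favours P.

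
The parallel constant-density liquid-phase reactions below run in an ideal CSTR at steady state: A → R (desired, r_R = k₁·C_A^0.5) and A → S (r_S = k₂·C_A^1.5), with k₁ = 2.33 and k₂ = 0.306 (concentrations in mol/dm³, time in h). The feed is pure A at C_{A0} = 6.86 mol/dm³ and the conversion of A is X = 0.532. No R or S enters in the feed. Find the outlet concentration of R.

Exit C_A = C_{A0}(1−X) = 6.86×0.468 = 3.210 mol/dm³.
Rates in a CSTR are evaluated at the outlet concentration: r_R = 2.33×3.210^0.5 = 4.175, r_S = 0.306×3.210^1.5 = 1.760.
Fraction of consumed A going to R: r_R/(r_R+r_S) = 0.7034.
C_R = 0.7034·C_{A0}·X = 0.7034×6.86×0.532 = 2.57 mol/dm³.

2.57 mol/dm³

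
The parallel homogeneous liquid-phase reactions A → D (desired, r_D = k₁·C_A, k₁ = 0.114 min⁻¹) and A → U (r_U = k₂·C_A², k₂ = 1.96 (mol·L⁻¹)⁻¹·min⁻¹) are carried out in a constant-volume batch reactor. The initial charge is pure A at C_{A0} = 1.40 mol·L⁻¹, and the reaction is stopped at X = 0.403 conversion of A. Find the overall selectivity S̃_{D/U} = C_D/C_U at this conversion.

C_A = C_{A0}(1−X) = 0.8358 mol·L⁻¹.
Along a PFR/batch, dC_D/dC_A = −r_D/(r_D+r_U) = −k₁/(k₁+k₂·C_A).
Integrating from C_{A0} to C_A: C_D = (0.114/1.96)·ln[(0.114+1.96·1.40)/(0.114+1.96·0.836)] = 0.05816·ln(2.858/1.752) = 0.02846 mol·L⁻¹.
C_U = (C_{A0}−C_A)−C_D = 0.5357 mol·L⁻¹; S̃_{D/U} = 0.02846/0.5357 = 0.0531.

0.0531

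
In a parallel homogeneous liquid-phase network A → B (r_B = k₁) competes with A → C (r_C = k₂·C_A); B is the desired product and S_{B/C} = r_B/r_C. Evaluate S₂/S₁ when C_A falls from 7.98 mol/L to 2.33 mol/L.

3.42

S_{B/C} = (k₁/k₂)·C_A⁻¹, so S₂/S₁ = (C_{A,2}/C_{A,1})⁻¹.
= 7.98/2.33 = 3.42.
Selectivity toward B rises as C_A falls — low-concentration operation is favoured.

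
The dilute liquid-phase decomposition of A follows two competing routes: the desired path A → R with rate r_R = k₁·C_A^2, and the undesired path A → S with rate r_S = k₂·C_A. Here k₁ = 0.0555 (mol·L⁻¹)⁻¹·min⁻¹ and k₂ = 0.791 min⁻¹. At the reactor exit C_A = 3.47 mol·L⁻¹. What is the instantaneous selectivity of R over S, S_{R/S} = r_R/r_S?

0.243

S_{R/S} = r_R/r_S = (k₁·C_A^2)/(k₂·C_A) = (k₁/k₂)·C_A.
= (0.0555×3.470^2) / (0.791×3.470) = 0.6683/2.745 = 0.243.
Since the desired path is higher order in A, keeping C_A high (PFR or concentrated feed) favours R.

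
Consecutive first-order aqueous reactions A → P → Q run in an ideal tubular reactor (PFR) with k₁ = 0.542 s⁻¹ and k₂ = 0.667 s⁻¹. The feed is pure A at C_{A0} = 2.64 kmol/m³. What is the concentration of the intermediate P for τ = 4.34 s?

0.456 kmol/m³

Solving the coupled first-order balances gives C_P(τ) = [k₁/(k₂−k₁)]·C_{A0}·(e^(−k₁τ) − e^(−k₂τ)).
e^(−k₁τ) = e^(−0.542×4.34) = e^(−2.352) = 0.09515; e^(−k₂τ) = e^(−2.895) = 0.05531.
C_P = 0.542×2.64/(0.667−0.542) × (0.09515−0.05531) = 11.45×0.03984 = 0.4561 kmol/m³.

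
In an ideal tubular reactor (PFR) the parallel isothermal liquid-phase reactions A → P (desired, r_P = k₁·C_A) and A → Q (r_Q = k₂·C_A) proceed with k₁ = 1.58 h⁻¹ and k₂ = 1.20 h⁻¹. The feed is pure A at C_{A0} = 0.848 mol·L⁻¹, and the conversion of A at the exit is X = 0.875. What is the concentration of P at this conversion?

0.422 mol·L⁻¹

C_A = C_{A0}(1−X) = 0.1060 mol·L⁻¹.
Both paths are first order in A, so the instantaneous fraction to P is constant: dC_P/d(−C_A) = k₁/(k₁+k₂) = 0.5683.
C_P = 0.5683·(C_{A0}−C_A) = 0.5683×0.7420 = 0.422 mol·L⁻¹.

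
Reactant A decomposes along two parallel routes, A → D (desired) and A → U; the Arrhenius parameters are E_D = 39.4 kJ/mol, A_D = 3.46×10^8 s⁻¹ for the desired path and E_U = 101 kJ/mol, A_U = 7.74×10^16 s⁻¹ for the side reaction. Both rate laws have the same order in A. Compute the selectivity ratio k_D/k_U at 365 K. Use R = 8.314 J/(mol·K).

2.93

With equal orders, S_{D/U} = k_D/k_U = (A_D/A_U)·exp[(E_U−E_D)/(RT)].
(E_U−E_D)/(RT) = (101−39.4)×10³/(8.314×365) = 61600/3035 = 20.30.
k_D/k_U = (3.46×10^8/7.74×10^16)·exp(20.30) = 4.470×10^-9 × 6.543×10^8 = 2.93.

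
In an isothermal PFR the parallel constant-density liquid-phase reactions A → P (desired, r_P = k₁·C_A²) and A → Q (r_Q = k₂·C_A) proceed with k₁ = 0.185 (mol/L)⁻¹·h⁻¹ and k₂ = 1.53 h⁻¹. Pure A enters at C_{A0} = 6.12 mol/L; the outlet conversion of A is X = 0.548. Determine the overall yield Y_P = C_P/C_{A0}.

C_A = C_{A0}(1−X) = 2.766 mol/L.
Along a PFR/batch, dC_Q/dC_A = −r_Q/(r_P+r_Q) = −k₂/(k₂+k₁·C_A).
Integrating from C_{A0} to C_A: C_Q = (1.53/0.185)·ln[(1.53+0.185·6.12)/(1.53+0.185·2.77)] = 8.270·ln(2.662/2.042) = 2.194 mol/L.
Then C_P = (C_{A0}−C_A) − C_Q = 3.354 − 2.194 = 1.159 mol/L.
Y_P = C_P/C_{A0} = 1.159/6.12 = 0.189.

0.189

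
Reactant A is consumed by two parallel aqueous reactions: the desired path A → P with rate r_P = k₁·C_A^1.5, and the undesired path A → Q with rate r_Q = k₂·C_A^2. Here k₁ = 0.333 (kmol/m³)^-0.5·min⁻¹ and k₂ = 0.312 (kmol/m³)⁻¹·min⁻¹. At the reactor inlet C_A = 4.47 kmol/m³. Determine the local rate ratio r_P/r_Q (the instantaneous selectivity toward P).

0.505

S_{P/Q} = r_P/r_Q = (k₁·C_A^1.5)/(k₂·C_A^2) = (k₁/k₂)·C_A^-0.5.
= (0.333×4.470^1.5) / (0.312×4.470^2) = 3.147/6.234 = 0.505.
The undesired path is higher order in A, so low C_A (CSTR or dilute feed) favours P.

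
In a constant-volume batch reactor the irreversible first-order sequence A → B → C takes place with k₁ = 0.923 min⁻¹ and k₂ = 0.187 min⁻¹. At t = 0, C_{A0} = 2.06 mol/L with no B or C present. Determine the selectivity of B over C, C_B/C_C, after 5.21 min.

0.876

For first-order series with pure A initially, C_B(t) = k₁C_{A0}/(k₂−k₁)·(e^(−k₁t) − e^(−k₂t)).
e^(−k₁t) = e^(−0.923×5.21) = e^(−4.809) = 0.008157; e^(−k₂t) = e^(−0.9743) = 0.3775.
C_B = 0.923×2.06/(0.187−0.923) × (0.008157−0.3775) = (-2.583)×(-0.3693) = 0.9541 mol/L.
C_A = C_{A0}e^(−k₁t) = 0.01680 mol/L, so C_C = C_{A0}−C_A−C_B = 1.089 mol/L; C_B/C_C = 0.876.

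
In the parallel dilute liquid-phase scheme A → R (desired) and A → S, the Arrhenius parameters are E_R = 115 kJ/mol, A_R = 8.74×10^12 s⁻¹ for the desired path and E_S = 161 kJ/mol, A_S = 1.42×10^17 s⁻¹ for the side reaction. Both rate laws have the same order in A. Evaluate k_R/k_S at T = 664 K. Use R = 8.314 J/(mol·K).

With equal orders, S_{R/S} = k_R/k_S = (A_R/A_S)·exp[(E_S−E_R)/(RT)].
(E_S−E_R)/(RT) = (161−115)×10³/(8.314×664) = 46000/5520 = 8.333.
k_R/k_S = (8.74×10^12/1.42×10^17)·exp(8.333) = 6.155×10^-5 × 4157 = 0.256.

0.256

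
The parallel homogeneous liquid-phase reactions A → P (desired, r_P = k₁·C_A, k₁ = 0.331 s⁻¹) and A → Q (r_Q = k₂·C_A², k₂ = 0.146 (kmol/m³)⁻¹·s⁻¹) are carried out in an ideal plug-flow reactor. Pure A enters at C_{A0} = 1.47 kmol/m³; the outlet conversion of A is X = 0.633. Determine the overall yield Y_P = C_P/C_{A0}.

0.442

C_A = C_{A0}(1−X) = 0.5395 kmol/m³.
Along a PFR/batch, dC_P/dC_A = −r_P/(r_P+r_Q) = −k₁/(k₁+k₂·C_A).
Integrating from C_{A0} to C_A: C_P = (0.331/0.146)·ln[(0.331+0.146·1.47)/(0.331+0.146·0.539)] = 2.267·ln(0.5456/0.4098) = 0.6492 kmol/m³.
Y_P = C_P/C_{A0} = 0.6492/1.47 = 0.442.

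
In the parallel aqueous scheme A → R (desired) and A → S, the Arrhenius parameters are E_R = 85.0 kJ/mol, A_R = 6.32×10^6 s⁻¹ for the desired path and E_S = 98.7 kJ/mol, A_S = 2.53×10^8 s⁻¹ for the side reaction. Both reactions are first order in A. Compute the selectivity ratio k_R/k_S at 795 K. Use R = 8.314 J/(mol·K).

0.199

k_R/k_S = (A_R/A_S)·exp[−(E_R−E_S)/(RT)] = (A_R/A_S)·exp[(E_S−E_R)/(RT)].
(E_S−E_R)/(RT) = (98.7−85.0)×10³/(8.314×795) = 13700/6610 = 2.073.
k_R/k_S = (6.32×10^6/2.53×10^8)·exp(2.073) = 0.02498 × 7.947 = 0.199.
Since E_R < E_S, lowering the temperature improves selectivity toward R.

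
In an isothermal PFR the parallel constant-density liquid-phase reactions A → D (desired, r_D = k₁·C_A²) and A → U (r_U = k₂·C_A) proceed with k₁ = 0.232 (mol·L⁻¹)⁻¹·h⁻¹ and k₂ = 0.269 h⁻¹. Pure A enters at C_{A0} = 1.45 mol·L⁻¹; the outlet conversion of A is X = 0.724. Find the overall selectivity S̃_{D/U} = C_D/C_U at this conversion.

C_A = C_{A0}(1−X) = 0.4002 mol·L⁻¹.
Along a PFR/batch, dC_U/dC_A = −r_U/(r_D+r_U) = −k₂/(k₂+k₁·C_A).
Integrating from C_{A0} to C_A: C_U = (0.269/0.232)·ln[(0.269+0.232·1.45)/(0.269+0.232·0.400)] = 1.159·ln(0.6054/0.3618) = 0.5968 mol·L⁻¹.
Then C_D = (C_{A0}−C_A) − C_U = 1.050 − 0.5968 = 0.4530 mol·L⁻¹.
S̃_{D/U} = C_D/C_U = 0.4530/0.5968 = 0.759.

0.759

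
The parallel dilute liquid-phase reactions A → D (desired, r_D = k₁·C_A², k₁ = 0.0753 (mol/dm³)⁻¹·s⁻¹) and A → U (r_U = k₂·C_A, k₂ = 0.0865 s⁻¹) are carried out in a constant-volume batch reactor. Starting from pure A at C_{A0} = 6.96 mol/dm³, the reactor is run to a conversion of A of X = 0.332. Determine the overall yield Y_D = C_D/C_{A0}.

C_A = C_{A0}(1−X) = 4.649 mol/dm³.
Along a PFR/batch, dC_U/dC_A = −r_U/(r_D+r_U) = −k₂/(k₂+k₁·C_A).
Integrating from C_{A0} to C_A: C_U = (0.0865/0.0753)·ln[(0.0865+0.0753·6.96)/(0.0865+0.0753·4.65)] = 1.149·ln(0.6106/0.4366) = 0.3853 mol/dm³.
Then C_D = (C_{A0}−C_A) − C_U = 2.311 − 0.3853 = 1.925 mol/dm³.
Y_D = C_D/C_{A0} = 1.925/6.96 = 0.277.

0.277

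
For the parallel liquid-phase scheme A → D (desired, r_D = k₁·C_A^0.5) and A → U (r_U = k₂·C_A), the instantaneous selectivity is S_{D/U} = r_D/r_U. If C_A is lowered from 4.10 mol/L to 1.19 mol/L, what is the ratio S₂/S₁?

S_{D/U} = (k₁/k₂)·C_A^-0.5, so S₂/S₁ = (C_{A,2}/C_{A,1})^-0.5.
= (1.19/4.10)^(-0.5) = (0.2902)^(-0.5) = 1.86.

1.86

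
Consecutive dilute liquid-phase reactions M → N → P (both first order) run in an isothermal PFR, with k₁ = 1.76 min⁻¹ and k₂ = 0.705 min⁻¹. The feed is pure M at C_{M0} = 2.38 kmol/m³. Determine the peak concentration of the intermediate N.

At the optimum, C_{N,max}/C_{M0} = (k₁/k₂)^[k₂/(k₂−k₁)].
= (1.76/0.705)^(0.705/(0.705−1.76)) = (2.496)^(-0.6682) = 0.5426.
C_{N,max} = 0.5426×2.38 = 1.29 kmol/m³.

1.29 kmol/m³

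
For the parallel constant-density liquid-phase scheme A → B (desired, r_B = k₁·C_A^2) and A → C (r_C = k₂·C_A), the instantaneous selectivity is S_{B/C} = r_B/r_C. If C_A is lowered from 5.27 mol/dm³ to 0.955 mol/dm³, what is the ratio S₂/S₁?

S_{B/C} = (k₁/k₂)·C_A, so S₂/S₁ = (C_{A,2}/C_{A,1}).
= 0.955/5.27 = 0.181.
Selectivity toward B falls as C_A falls — high-concentration operation is favoured.

0.181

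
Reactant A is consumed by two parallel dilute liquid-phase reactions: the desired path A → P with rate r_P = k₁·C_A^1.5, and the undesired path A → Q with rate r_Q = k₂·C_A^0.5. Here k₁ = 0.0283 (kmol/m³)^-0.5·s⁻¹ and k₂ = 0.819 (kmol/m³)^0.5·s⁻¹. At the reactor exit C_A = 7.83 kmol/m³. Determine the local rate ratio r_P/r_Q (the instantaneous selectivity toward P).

0.271

S_{P/Q} = r_P/r_Q = (k₁·C_A^1.5)/(k₂·C_A^0.5) = (k₁/k₂)·C_A.
= (0.0283×7.830^1.5) / (0.819×7.830^0.5) = 0.6201/2.292 = 0.271.
Since the desired path is higher order in A, keeping C_A high (PFR or concentrated feed) favours P.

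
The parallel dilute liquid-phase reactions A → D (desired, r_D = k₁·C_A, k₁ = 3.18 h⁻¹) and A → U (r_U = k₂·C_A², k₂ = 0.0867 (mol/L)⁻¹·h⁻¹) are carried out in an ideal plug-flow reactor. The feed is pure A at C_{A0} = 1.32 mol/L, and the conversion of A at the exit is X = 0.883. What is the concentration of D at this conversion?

C_A = C_{A0}(1−X) = 0.1544 mol/L.
Along a PFR/batch, dC_D/dC_A = −r_D/(r_D+r_U) = −k₁/(k₁+k₂·C_A).
Integrating from C_{A0} to C_A: C_D = (3.18/0.0867)·ln[(3.18+0.0867·1.32)/(3.18+0.0867·0.154)] = 36.68·ln(3.294/3.193) = 1.143 mol/L.

1.14 mol/L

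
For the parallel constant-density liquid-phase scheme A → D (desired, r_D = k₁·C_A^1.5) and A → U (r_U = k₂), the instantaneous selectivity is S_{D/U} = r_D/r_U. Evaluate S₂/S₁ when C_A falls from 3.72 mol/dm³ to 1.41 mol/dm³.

0.233

S_{D/U} = (k₁/k₂)·C_A^1.5, so S₂/S₁ = (C_{A,2}/C_{A,1})^1.5.
= (1.41/3.72)^1.5 = (0.3790)^1.5 = 0.233.
Selectivity toward D falls as C_A falls — high-concentration operation is favoured.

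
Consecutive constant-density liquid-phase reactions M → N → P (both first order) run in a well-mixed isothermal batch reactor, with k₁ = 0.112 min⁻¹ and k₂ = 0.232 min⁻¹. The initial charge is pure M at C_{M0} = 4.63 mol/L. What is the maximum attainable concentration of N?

For a first-order series the maximum intermediate yield is C_{N,max}/C_{M0} = (k₁/k₂)^[k₂/(k₂−k₁)].
= (0.112/0.232)^(0.232/(0.232−0.112)) = (0.4828)^(1.933) = 0.2446.
C_{N,max} = 0.2446×4.63 = 1.13 mol/L.

1.13 mol/L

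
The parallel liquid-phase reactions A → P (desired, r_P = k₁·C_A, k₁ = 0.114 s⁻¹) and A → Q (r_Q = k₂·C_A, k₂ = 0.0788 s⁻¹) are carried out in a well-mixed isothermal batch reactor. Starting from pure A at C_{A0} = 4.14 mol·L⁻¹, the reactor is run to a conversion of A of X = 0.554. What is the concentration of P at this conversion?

C_A = C_{A0}(1−X) = 1.846 mol·L⁻¹.
Both paths are first order in A, so the instantaneous fraction to P is constant: dC_P/d(−C_A) = k₁/(k₁+k₂) = 0.5913.
C_P = 0.5913·(C_{A0}−C_A) = 0.5913×2.294 = 1.36 mol·L⁻¹.

1.36 mol·L⁻¹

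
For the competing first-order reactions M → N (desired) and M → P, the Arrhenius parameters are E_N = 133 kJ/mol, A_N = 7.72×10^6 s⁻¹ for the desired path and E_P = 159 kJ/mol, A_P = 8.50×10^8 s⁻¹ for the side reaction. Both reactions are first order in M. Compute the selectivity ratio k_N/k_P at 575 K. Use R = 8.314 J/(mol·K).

k_N/k_P = (A_N/A_P)·exp[−(E_N−E_P)/(RT)] = (A_N/A_P)·exp[(E_P−E_N)/(RT)].
(E_P−E_N)/(RT) = (159−133)×10³/(8.314×575) = 26000/4781 = 5.439.
k_N/k_P = (7.72×10^6/8.50×10^8)·exp(5.439) = 0.009082 × 230.1 = 2.09.
Since E_N < E_P, lowering the temperature improves selectivity toward N.

2.09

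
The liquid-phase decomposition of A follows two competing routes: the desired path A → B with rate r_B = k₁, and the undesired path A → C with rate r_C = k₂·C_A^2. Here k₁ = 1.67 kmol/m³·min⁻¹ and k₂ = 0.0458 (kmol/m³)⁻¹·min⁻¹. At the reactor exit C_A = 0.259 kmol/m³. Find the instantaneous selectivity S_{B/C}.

S_{B/C} = r_B/r_C = (k₁)/(k₂·C_A^2) = (k₁/k₂)·C_A^-2.
= (1.67) / (0.0458×0.2590^2) = 1.670/0.003072 = 544.

544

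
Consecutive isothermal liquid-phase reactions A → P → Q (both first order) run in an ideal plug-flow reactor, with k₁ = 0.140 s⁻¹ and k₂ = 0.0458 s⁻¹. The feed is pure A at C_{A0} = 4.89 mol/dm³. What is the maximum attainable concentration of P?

Evaluating C_P at τ_opt = ln(k₂/k₁)/(k₂−k₁) gives C_{P,max}/C_{A0} = (k₁/k₂)^[k₂/(k₂−k₁)].
= (0.140/0.0458)^(0.0458/(0.0458−0.140)) = (3.057)^(-0.4862) = 0.5809.
C_{P,max} = 0.5809×4.89 = 2.84 mol/dm³.

2.84 mol/dm³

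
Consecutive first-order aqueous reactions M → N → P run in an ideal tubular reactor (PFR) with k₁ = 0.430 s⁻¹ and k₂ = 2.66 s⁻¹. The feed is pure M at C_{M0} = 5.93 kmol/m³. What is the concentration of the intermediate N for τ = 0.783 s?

For first-order series with pure M initially, C_N(τ) = k₁C_{M0}/(k₂−k₁)·(e^(−k₁τ) − e^(−k₂τ)).
e^(−k₁τ) = e^(−0.430×0.783) = e^(−0.3367) = 0.7141; e^(−k₂τ) = e^(−2.083) = 0.1246.
C_N = 0.430×5.93/(2.66−0.430) × (0.7141−0.1246) = 1.143×0.5895 = 0.6741 kmol/m³.

0.674 kmol/m³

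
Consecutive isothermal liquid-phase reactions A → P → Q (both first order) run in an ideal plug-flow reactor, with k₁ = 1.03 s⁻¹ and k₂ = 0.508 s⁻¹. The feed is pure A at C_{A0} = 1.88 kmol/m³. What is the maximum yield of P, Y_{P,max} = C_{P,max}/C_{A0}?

0.503

Evaluating C_P at τ_opt = ln(k₂/k₁)/(k₂−k₁) gives C_{P,max}/C_{A0} = (k₁/k₂)^[k₂/(k₂−k₁)].
= (1.03/0.508)^(0.508/(0.508−1.03)) = (2.028)^(-0.9732) = 0.5026.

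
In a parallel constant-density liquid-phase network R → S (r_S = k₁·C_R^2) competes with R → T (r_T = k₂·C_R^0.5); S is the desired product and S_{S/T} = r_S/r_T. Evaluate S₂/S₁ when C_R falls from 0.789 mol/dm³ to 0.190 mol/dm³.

0.118

S_{S/T} = (k₁/k₂)·C_R^1.5, so S₂/S₁ = (C_{R,2}/C_{R,1})^1.5.
= (0.190/0.789)^1.5 = (0.2408)^1.5 = 0.118.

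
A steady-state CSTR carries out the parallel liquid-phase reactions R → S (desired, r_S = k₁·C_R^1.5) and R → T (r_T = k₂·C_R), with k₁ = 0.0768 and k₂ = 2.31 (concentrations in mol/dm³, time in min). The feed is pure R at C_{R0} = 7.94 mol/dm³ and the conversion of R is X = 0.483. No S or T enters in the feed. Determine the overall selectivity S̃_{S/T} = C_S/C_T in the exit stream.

0.0674

Exit C_R = C_{R0}(1−X) = 7.94×0.517 = 4.105 mol/dm³.
Rates in a CSTR are evaluated at the outlet concentration: r_S = 0.0768×4.105^1.5 = 0.6387, r_T = 2.31×4.105 = 9.483.
Overall selectivity = C_S/C_T = r_Sτ/(r_Tτ) = r_S/r_T = 0.0674.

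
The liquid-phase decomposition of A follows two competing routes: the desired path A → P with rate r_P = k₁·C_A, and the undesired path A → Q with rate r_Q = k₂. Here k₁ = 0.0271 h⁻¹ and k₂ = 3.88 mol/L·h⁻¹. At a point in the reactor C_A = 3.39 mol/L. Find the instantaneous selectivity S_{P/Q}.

S_{P/Q} = r_P/r_Q = (k₁·C_A)/(k₂) = (k₁/k₂)·C_A.
= (0.0271×3.390) / (3.88) = 0.09187/3.880 = 0.0237.
Since the desired path is higher order in A, keeping C_A high (PFR or concentrated feed) favours P.

0.0237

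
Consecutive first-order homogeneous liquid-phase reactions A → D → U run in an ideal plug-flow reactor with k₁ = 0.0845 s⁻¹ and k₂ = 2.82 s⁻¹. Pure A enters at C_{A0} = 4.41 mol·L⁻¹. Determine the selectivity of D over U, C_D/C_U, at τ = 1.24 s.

For first-order series with pure A initially, C_D(τ) = k₁C_{A0}/(k₂−k₁)·(e^(−k₁τ) − e^(−k₂τ)).
e^(−k₁τ) = e^(−0.0845×1.24) = e^(−0.1048) = 0.9005; e^(−k₂τ) = e^(−3.497) = 0.03029.
C_D = 0.0845×4.41/(2.82−0.0845) × (0.9005−0.03029) = 0.1362×0.8702 = 0.1185 mol·L⁻¹.
C_A = C_{A0}e^(−k₁τ) = 3.971 mol·L⁻¹, so C_U = C_{A0}−C_A−C_D = 0.3201 mol·L⁻¹; C_D/C_U = 0.370.

0.370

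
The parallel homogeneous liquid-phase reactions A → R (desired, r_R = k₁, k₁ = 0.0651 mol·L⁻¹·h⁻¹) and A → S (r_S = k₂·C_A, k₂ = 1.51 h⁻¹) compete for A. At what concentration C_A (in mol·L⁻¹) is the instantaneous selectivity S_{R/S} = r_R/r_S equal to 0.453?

0.0952 mol·L⁻¹

S_{R/S} = (k₁/k₂)·C_A⁻¹ ⇒ C_A = (S·k₂/k₁)^(-1).
= (0.453×1.51/0.0651)^(-1) = (10.51)^(-1) = 0.0952 mol·L⁻¹.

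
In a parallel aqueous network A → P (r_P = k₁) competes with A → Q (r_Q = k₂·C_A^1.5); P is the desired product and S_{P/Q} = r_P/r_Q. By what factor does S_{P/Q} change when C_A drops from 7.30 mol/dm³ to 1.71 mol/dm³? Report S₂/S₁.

8.82

S_{P/Q} = (k₁/k₂)·C_A^-1.5, so S₂/S₁ = (C_{A,2}/C_{A,1})^-1.5.
= (1.71/7.30)^(-1.5) = (0.2342)^(-1.5) = 8.82.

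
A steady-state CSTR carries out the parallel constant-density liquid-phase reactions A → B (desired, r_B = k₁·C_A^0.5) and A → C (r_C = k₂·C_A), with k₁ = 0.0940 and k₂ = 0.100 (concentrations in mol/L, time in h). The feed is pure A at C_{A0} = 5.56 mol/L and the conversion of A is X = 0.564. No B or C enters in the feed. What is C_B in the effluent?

1.18 mol/L

Exit C_A = C_{A0}(1−X) = 5.56×0.436 = 2.424 mol/L.
Rates in a CSTR are evaluated at the outlet concentration: r_B = 0.0940×2.424^0.5 = 0.1464, r_C = 0.100×2.424 = 0.2424.
Fraction of consumed A going to B: r_B/(r_B+r_C) = 0.3765.
C_B = 0.3765·C_{A0}·X = 0.3765×5.56×0.564 = 1.18 mol/L.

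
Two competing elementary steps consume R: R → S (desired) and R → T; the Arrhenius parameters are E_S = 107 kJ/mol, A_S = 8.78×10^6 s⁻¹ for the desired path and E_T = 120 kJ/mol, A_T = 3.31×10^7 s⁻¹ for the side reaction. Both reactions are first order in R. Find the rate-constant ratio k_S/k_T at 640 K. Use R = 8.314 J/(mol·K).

k_S/k_T = (A_S/A_T)·exp[−(E_S−E_T)/(RT)] = (A_S/A_T)·exp[(E_T−E_S)/(RT)].
(E_T−E_S)/(RT) = (120−107)×10³/(8.314×640) = 13000/5321 = 2.443.
k_S/k_T = (8.78×10^6/3.31×10^7)·exp(2.443) = 0.2653 × 11.51 = 3.05.

3.05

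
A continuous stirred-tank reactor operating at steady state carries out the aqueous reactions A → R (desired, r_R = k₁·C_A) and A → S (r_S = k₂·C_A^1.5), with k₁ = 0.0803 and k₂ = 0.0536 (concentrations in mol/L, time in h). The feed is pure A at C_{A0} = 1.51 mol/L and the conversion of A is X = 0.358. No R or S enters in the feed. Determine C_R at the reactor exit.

Exit C_A = C_{A0}(1−X) = 1.51×0.642 = 0.9694 mol/L.
In a CSTR the entire volume is at exit conditions, so r_R = 0.0803×0.9694 = 0.07784 and r_S = 0.0536×0.9694^1.5 = 0.05116.
Fraction of consumed A going to R: r_R/(r_R+r_S) = 0.6034.
C_R = 0.6034·C_{A0}·X = 0.6034×1.51×0.358 = 0.326 mol/L.

0.326 mol/L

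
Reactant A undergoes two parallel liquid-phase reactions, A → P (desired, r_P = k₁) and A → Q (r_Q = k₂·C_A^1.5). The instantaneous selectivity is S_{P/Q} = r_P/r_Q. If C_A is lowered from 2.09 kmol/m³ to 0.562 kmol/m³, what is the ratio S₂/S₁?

S_{P/Q} = (k₁/k₂)·C_A^-1.5, so S₂/S₁ = (C_{A,2}/C_{A,1})^-1.5.
= (0.562/2.09)^(-1.5) = (0.2689)^(-1.5) = 7.17.
Selectivity toward P rises as C_A falls — low-concentration operation is favoured.

7.17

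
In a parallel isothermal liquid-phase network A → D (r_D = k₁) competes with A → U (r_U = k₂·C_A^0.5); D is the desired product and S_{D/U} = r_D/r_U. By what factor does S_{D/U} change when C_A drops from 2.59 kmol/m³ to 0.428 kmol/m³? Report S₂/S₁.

2.46

S_{D/U} = (k₁/k₂)·C_A^-0.5, so S₂/S₁ = (C_{A,2}/C_{A,1})^-0.5.
= (0.428/2.59)^(-0.5) = (0.1653)^(-0.5) = 2.46.
Selectivity toward D rises as C_A falls — low-concentration operation is favoured.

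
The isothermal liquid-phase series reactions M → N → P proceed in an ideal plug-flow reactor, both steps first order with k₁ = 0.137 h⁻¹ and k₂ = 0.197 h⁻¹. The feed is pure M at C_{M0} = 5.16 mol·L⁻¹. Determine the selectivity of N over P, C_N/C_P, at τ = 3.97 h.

The intermediate concentration in a first-order A→B→C sequence is C_N = k₁C_{M0}(e^(−k₁τ) − e^(−k₂τ))/(k₂−k₁).
e^(−k₁τ) = e^(−0.137×3.97) = e^(−0.5439) = 0.5805; e^(−k₂τ) = e^(−0.7821) = 0.4574.
C_N = 0.137×5.16/(0.197−0.137) × (0.5805−0.4574) = 11.78×0.1230 = 1.450 mol·L⁻¹.
C_M = C_{M0}e^(−k₁τ) = 2.995 mol·L⁻¹, so C_P = C_{M0}−C_M−C_N = 0.7151 mol·L⁻¹; C_N/C_P = 2.03.

2.03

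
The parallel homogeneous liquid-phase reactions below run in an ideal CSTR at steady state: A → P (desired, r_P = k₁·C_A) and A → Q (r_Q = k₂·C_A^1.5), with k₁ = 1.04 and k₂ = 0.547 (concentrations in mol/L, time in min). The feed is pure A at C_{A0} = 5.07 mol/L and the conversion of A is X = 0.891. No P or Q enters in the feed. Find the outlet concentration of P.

3.25 mol/L

Exit C_A = C_{A0}(1−X) = 5.07×0.109 = 0.5526 mol/L.
Rates in a CSTR are evaluated at the outlet concentration: r_P = 1.04×0.5526 = 0.5747, r_Q = 0.547×0.5526^1.5 = 0.2247.
Fraction of consumed A going to P: r_P/(r_P+r_Q) = 0.7189.
C_P = 0.7189·C_{A0}·X = 0.7189×5.07×0.891 = 3.25 mol/L.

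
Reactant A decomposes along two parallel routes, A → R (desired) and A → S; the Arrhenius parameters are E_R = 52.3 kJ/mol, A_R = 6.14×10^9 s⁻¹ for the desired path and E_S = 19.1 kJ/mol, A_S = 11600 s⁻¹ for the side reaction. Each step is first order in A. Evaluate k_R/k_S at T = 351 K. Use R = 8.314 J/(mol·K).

6.06

k_R/k_S = (A_R/A_S)·exp[−(E_R−E_S)/(RT)] = (A_R/A_S)·exp[(E_S−E_R)/(RT)].
(E_S−E_R)/(RT) = (19.1−52.3)×10³/(8.314×351) = -33200/2918 = -11.38.
k_R/k_S = (6.14×10^9/11600)·exp(-11.38) = 5.293×10^5 × 1.146×10^-5 = 6.06.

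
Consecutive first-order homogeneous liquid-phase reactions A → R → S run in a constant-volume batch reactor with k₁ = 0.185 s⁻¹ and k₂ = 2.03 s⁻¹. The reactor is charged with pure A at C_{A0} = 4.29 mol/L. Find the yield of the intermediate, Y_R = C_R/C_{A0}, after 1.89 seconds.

The intermediate concentration in a first-order A→B→C sequence is C_R = k₁C_{A0}(e^(−k₁t) − e^(−k₂t))/(k₂−k₁).
e^(−k₁t) = e^(−0.185×1.89) = e^(−0.3496) = 0.7049; e^(−k₂t) = e^(−3.837) = 0.02156.
C_R = 0.185×4.29/(2.03−0.185) × (0.7049−0.02156) = 0.4302×0.6834 = 0.2940 mol/L.
Y_R = C_R/C_{A0} = 0.2940/4.29 = 0.0685.

0.0685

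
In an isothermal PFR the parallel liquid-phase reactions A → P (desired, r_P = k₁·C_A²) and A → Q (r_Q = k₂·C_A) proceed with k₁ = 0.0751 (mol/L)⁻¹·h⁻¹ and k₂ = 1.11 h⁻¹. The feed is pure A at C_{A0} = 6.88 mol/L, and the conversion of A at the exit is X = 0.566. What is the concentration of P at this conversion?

0.965 mol/L

C_A = C_{A0}(1−X) = 2.986 mol/L.
Along a PFR/batch, dC_Q/dC_A = −r_Q/(r_P+r_Q) = −k₂/(k₂+k₁·C_A).
Integrating from C_{A0} to C_A: C_Q = (1.11/0.0751)·ln[(1.11+0.0751·6.88)/(1.11+0.0751·2.99)] = 14.78·ln(1.627/1.334) = 2.929 mol/L.
Then C_P = (C_{A0}−C_A) − C_Q = 3.894 − 2.929 = 0.9649 mol/L.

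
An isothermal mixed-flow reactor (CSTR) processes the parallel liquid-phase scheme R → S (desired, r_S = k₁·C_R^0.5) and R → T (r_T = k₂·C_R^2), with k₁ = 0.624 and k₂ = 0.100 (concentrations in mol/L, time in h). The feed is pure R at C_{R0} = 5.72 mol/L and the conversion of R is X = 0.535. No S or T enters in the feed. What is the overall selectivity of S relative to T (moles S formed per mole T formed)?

Exit C_R = C_{R0}(1−X) = 5.72×0.465 = 2.660 mol/L.
A CSTR operates uniformly at the exit composition, giving r_S = 1.018 and r_T = 0.7075 (each k·C_R^n at C_R = 2.660).
Overall selectivity = C_S/C_T = r_Sτ/(r_Tτ) = r_S/r_T = 1.44.

1.44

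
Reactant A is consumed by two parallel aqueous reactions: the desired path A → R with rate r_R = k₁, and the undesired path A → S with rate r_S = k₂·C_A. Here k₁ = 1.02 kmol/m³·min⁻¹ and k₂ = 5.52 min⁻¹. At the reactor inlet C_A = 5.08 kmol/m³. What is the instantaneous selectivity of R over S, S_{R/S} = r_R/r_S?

S_{R/S} = r_R/r_S = (k₁)/(k₂·C_A) = (k₁/k₂)·C_A⁻¹.
= (1.02) / (5.52×5.080) = 1.020/28.04 = 0.0364.
The undesired path is higher order in A, so low C_A (CSTR or dilute feed) favours R.

0.0364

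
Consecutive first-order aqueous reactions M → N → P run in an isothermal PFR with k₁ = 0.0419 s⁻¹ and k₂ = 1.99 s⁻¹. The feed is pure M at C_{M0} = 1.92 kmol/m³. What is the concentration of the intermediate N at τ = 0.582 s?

For first-order series with pure M initially, C_N(τ) = k₁C_{M0}/(k₂−k₁)·(e^(−k₁τ) − e^(−k₂τ)).
e^(−k₁τ) = e^(−0.0419×0.582) = e^(−0.02439) = 0.9759; e^(−k₂τ) = e^(−1.158) = 0.3141.
C_N = 0.0419×1.92/(1.99−0.0419) × (0.9759−0.3141) = 0.04130×0.6619 = 0.02733 kmol/m³.

0.0273 kmol/m³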